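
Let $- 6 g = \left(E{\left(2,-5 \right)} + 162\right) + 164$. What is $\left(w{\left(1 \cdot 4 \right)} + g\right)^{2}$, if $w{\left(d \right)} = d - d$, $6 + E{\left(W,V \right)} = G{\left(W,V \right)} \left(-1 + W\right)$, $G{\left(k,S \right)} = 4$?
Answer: $2916$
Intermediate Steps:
$E{\left(W,V \right)} = -10 + 4 W$ ($E{\left(W,V \right)} = -6 + 4 \left(-1 + W\right) = -6 + \left(-4 + 4 W\right) = -10 + 4 W$)
$g = -54$ ($g = - \frac{\left(\left(-10 + 4 \cdot 2\right) + 162\right) + 164}{6} = - \frac{\left(\left(-10 + 8\right) + 162\right) + 164}{6} = - \frac{\left(-2 + 162\right) + 164}{6} = - \frac{160 + 164}{6} = \left(- \frac{1}{6}\right) 324 = -54$)
$w{\left(d \right)} = 0$
$\left(w{\left(1 \cdot 4 \right)} + g\right)^{2} = \left(0 - 54\right)^{2} = \left(-54\right)^{2} = 2916$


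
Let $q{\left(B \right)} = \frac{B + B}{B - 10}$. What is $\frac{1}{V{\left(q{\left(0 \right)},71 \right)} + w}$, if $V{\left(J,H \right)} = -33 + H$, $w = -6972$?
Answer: $- \frac{1}{6934} \approx -0.00014422$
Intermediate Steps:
$q{\left(B \right)} = \frac{2 B}{-10 + B}$
$\frac{1}{V{\left(q{\left(0 \right)},71 \right)} + w} = \frac{1}{\left(-33 + 71\right) - 6972} = \frac{1}{38 - 6972} = \frac{1}{-6934} = - \frac{1}{6934}$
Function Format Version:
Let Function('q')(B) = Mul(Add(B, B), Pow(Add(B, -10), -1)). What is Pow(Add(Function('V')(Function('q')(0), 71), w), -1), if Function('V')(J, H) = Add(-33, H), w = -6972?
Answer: Rational(-1, 6934) ≈ -0.00014422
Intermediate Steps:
Function('q')(B) = Mul(2, B, Pow(Add(-10, B), -1)) (Function('q')(B) = Mul(Mul(2, B), Pow(Add(-10, B), -1)) = Mul(2, B, Pow(Add(-10, B), -1)))
Pow(Add(Function('V')(Function('q')(0), 71), w), -1) = Pow(Add(Add(-33, 71), -6972), -1) = Pow(Add(38, -6972), -1) = Pow(-6934, -1) = Rational(-1, 6934)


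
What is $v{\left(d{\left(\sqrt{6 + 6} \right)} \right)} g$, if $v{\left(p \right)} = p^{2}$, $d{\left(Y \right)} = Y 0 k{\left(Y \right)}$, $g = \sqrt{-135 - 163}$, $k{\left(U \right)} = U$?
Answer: $0$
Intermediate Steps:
$g = i \sqrt{298}$ ($g = \sqrt{-298} = i \sqrt{298} \approx 17.263 i$)
$d{\left(Y \right)} = 0$ ($d{\left(Y \right)} = Y 0 Y = 0 Y = 0$)
$v{\left(d{\left(\sqrt{6 + 6} \right)} \right)} g = 0^{2} i \sqrt{298} = 0 i \sqrt{298} = 0$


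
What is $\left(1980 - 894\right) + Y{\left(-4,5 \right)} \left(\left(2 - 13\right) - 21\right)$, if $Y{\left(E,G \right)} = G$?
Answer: $926$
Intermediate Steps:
$\left(1980 - 894\right) + Y{\left(-4,5 \right)} \left(\left(2 - 13\right) - 21\right) = \left(1980 - 894\right) + 5 \left(\left(2 - 13\right) - 21\right) = 1086 + 5 \left(\left(2 - 13\right) - 21\right) = 1086 + 5 \left(-11 - 21\right) = 1086 + 5 \left(-32\right) = 1086 - 160 = 926$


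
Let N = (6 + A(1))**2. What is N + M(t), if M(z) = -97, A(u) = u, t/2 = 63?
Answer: -48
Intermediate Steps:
t = 126 (t = 2*63 = 126)
N = 49 (N = (6 + 1)**2 = 7**2 = 49)
N + M(t) = 49 - 97 = -48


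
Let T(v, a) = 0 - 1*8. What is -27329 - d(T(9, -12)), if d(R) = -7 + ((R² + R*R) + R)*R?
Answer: -26362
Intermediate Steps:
T(v, a) = -8 (T(v, a) = 0 - 8 = -8)
d(R) = -7 + R*(R + 2*R²) (d(R) = -7 + ((R² + R²) + R)*R = -7 + (2*R² + R)*R = -7 + (R + 2*R²)*R = -7 + R*(R + 2*R²))
-27329 - d(T(9, -12)) = -27329 - (-7 + (-8)² + 2*(-8)³) = -27329 - (-7 + 64 + 2*(-512)) = -27329 - (-7 + 64 - 1024) = -27329 - 1*(-967) = -27329 + 967 = -26362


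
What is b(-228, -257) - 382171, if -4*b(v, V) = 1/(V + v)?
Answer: -741411739/1940 ≈ -3.8217e+5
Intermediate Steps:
b(v, V) = -1/(4*(V + v))
b(-228, -257) - 382171 = -1/(4*(-257) + 4*(-228)) - 382171 = -1/(-1028 - 912) - 382171 = -1/(-1940) - 382171 = -1*(-1/1940) - 382171 = 1/1940 - 382171 = -741411739/1940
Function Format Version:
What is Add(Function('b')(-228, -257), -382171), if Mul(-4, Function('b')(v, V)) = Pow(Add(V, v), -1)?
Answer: Rational(-741411739, 1940) ≈ -3.8217e+5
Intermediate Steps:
Function('b')(v, V) = Mul(Rational(-1, 4), Pow(Add(V, v), -1))
Add(Function('b')(-228, -257), -382171) = Add(Mul(-1, Pow(Add(Mul(4, -257), Mul(4, -228)), -1)), -382171) = Add(Mul(-1, Pow(Add(-1028, -912), -1)), -382171) = Add(Mul(-1, Pow(-1940, -1)), -382171) = Add(Mul(-1, Rational(-1, 1940)), -382171) = Add(Rational(1, 1940), -382171) = Rational(-741411739, 1940)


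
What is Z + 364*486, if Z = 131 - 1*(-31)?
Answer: 177066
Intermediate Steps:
Z = 162 (Z = 131 + 31 = 162)
Z + 364*486 = 162 + 364*486 = 162 + 176904 = 177066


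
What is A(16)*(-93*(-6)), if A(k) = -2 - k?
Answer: -10044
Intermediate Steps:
A(16)*(-93*(-6)) = (-2 - 1*16)*(-93*(-6)) = (-2 - 16)*558 = -18*558 = -10044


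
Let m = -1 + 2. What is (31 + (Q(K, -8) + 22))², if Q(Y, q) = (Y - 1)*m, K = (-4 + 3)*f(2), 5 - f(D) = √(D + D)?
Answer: 2401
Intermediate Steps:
f(D) = 5 - √2*√D (f(D) = 5 - √(D + D) = 5 - √(2*D) = 5 - √2*√D)
m = 1
K = -3 (K = (-4 + 3)*(5 - √2*√2) = -(5 - 2) = -1*3 = -3)
Q(Y, q) = -1 + Y (Q(Y, q) = (Y - 1)*1 = (-1 + Y)*1 = -1 + Y)
(31 + (Q(K, -8) + 22))² = (31 + ((-1 - 3) + 22))² = (31 + (-4 + 22))² = (31 + 18)² = 49² = 2401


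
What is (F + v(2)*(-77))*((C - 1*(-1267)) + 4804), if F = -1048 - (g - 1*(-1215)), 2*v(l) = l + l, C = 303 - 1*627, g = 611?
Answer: -17401916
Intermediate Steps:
C = -324 (C = 303 - 627 = -324)
v(l) = l (v(l) = (l + l)/2 = (2*l)/2 = l)
F = -2874 (F = -1048 - (611 - 1*(-1215)) = -1048 - (611 + 1215) = -1048 - 1*1826 = -1048 - 1826 = -2874)
(F + v(2)*(-77))*((C - 1*(-1267)) + 4804) = (-2874 + 2*(-77))*((-324 - 1*(-1267)) + 4804) = (-2874 - 154)*((-324 + 1267) + 4804) = -3028*(943 + 4804) = -3028*5747 = -17401916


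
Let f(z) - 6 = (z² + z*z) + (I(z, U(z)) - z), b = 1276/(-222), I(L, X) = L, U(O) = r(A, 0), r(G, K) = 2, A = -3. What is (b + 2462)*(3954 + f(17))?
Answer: 1237258472/111 ≈ 1.1146e+7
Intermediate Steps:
U(O) = 2
b = -638/111 (b = 1276*(-1/222) = -638/111 ≈ -5.7477)
f(z) = 6 + 2*z² (f(z) = 6 + ((z² + z*z) + (z - z)) = 6 + ((z² + z²) + 0) = 6 + (2*z² + 0) = 6 + 2*z²)
(b + 2462)*(3954 + f(17)) = (-638/111 + 2462)*(3954 + (6 + 2*17²)) = 272644*(3954 + (6 + 2*289))/111 = 272644*(3954 + (6 + 578))/111 = 272644*(3954 + 584)/111 = (272644/111)*4538 = 1237258472/111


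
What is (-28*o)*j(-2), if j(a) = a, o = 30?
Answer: 1680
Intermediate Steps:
(-28*o)*j(-2) = -28*30*(-2) = -840*(-2) = 1680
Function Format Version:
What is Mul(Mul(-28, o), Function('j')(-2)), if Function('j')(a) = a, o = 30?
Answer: 1680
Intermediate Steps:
Mul(Mul(-28, o), Function('j')(-2)) = Mul(Mul(-28, 30), -2) = Mul(-840, -2) = 1680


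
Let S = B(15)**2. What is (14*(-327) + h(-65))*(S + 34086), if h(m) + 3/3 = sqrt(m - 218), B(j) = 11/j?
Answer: -35118507709/225 + 7669471*I*sqrt(283)/225 ≈ -1.5608e+8 + 5.7342e+5*I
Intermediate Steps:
S = 121/225 (S = (11/15)**2 = 121/225 ≈ 0.53778)
h(m) = -1 + sqrt(-218 + m) (h(m) = -1 + sqrt(m - 218) = -1 + sqrt(-218 + m))
(14*(-327) + h(-65))*(S + 34086) = (14*(-327) + (-1 + sqrt(-218 - 65)))*(121/225 + 34086) = (-4578 + (-1 + sqrt(-283)))*(7669471/225) = (-4578 + (-1 + I*sqrt(283)))*(7669471/225) = (-4579 + I*sqrt(283))*(7669471/225) = -35118507709/225 + 7669471*I*sqrt(283)/225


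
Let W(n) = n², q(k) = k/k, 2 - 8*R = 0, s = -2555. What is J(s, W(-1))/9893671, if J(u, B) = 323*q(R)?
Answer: 323/9893671 ≈ 3.2647e-5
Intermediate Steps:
R = ¼ (R = ¼ - ⅛*0 = ¼ + 0 = ¼ ≈ 0.25000)
q(k) = 1
J(u, B) = 323 (J(u, B) = 323*1 = 323)
J(s, W(-1))/9893671 = 323/9893671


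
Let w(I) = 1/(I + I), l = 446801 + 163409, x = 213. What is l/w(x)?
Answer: 259949460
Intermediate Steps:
l = 610210
w(I) = 1/(2*I)
l/w(x) = 610210/(((½)/213)) = 610210/(((½)*(1/213))) = 610210/(1/426) = 610210*426 = 259949460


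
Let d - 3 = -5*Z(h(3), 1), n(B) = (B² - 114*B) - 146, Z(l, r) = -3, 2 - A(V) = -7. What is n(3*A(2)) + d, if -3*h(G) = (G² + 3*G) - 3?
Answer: -2477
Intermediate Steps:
A(V) = 9 (A(V) = 2 - 1*(-7) = 2 + 7 = 9)
h(G) = 1 - G - G²/3 (h(G) = -((G² + 3*G) - 3)/3 = -(-3 + G² + 3*G)/3 = 1 - G - G²/3)
n(B) = -146 + B² - 114*B
d = 18 (d = 3 - 5*(-3) = 3 + 15 = 18)
n(3*A(2)) + d = (-146 + (3*9)² - 342*9) + 18 = (-146 + 27² - 114*27) + 18 = (-146 + 729 - 3078) + 18 = -2495 + 18 = -2477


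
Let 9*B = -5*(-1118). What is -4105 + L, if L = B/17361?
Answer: -641396555/156249 ≈ -4105.0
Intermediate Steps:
B = 5590/9 (B = (-5*(-1118))/9 = (⅑)*5590 = 5590/9 ≈ 621.11)
L = 5590/156249 (L = (5590/9)/17361 = (5590/9)*(1/17361) = 5590/156249 ≈ 0.035776)
-4105 + L = -4105 + 5590/156249 = -641396555/156249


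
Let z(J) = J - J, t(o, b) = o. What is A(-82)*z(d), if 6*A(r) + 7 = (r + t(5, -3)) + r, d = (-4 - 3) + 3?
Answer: 0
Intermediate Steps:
d = -4 (d = -7 + 3 = -4)
z(J) = 0
A(r) = -⅓ + r/3 (A(r) = -7/6 + ((r + 5) + r)/6 = -7/6 + ((5 + r) + r)/6 = -7/6 + (5 + 2*r)/6 = -7/6 + (⅚ + r/3) = -⅓ + r/3)
A(-82)*z(d) = (-⅓ + (⅓)*(-82))*0 = (-⅓ - 82/3)*0 = -83/3*0 = 0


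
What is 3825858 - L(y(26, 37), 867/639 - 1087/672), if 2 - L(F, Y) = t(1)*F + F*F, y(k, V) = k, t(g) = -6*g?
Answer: 3826376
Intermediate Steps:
L(F, Y) = 2 - F² + 6*F (L(F, Y) = 2 - ((-6*1)*F + F*F) = 2 - (-6*F + F²) = 2 - (F² - 6*F) = 2 + (-F² + 6*F) = 2 - F² + 6*F)
3825858 - L(y(26, 37), 867/639 - 1087/672) = 3825858 - (2 - 1*26² + 6*26) = 3825858 - (2 - 1*676 + 156) = 3825858 - (2 - 676 + 156) = 3825858 - 1*(-518) = 3825858 + 518 = 3826376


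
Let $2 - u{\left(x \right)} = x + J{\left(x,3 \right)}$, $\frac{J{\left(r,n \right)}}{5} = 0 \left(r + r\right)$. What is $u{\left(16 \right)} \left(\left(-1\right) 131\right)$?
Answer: $1834$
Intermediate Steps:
$J{\left(r,n \right)} = 0$ ($J{\left(r,n \right)} = 5 \cdot 0 \left(r + r\right) = 5 \cdot 0 \cdot 2 r = 5 \cdot 0 = 0$)
$u{\left(x \right)} = 2 - x$ ($u{\left(x \right)} = 2 - \left(x + 0\right) = 2 - x$)
$u{\left(16 \right)} \left(\left(-1\right) 131\right) = \left(2 - 16\right) \left(\left(-1\right) 131\right) = \left(2 - 16\right) \left(-131\right) = \left(-14\right) \left(-131\right) = 1834$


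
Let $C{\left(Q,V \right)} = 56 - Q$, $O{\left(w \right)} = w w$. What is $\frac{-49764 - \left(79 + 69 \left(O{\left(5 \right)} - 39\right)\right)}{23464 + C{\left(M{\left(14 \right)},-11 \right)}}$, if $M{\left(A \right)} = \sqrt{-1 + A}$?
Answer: $- \frac{1149587040}{553190387} - \frac{48877 \sqrt{13}}{553190387} \approx -2.0784$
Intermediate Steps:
$O{\left(w \right)} = w^{2}$
$\frac{-49764 - \left(79 + 69 \left(O{\left(5 \right)} - 39\right)\right)}{23464 + C{\left(M{\left(14 \right)},-11 \right)}} = \frac{-49764 - \left(79 + 69 \left(5^{2} - 39\right)\right)}{23464 + \left(56 - \sqrt{-1 + 14}\right)} = \frac{-49764 - \left(79 + 69 \left(25 - 39\right)\right)}{23464 + \left(56 - \sqrt{13}\right)} = \frac{-49764 - -887}{23520 - \sqrt{13}} = \frac{-49764 + \left(-79 + 966\right)}{23520 - \sqrt{13}} = \frac{-49764 + 887}{23520 - \sqrt{13}} = - \frac{48877}{23520 - \sqrt{13}}$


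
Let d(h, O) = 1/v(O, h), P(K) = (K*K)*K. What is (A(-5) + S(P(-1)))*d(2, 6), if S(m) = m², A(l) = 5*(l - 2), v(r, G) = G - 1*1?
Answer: -34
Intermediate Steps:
P(K) = K³ (P(K) = K²*K = K³)
v(r, G) = -1 + G (v(r, G) = G - 1 = -1 + G)
d(h, O) = 1/(-1 + h)
A(l) = -10 + 5*l (A(l) = 5*(-2 + l) = -10 + 5*l)
(A(-5) + S(P(-1)))*d(2, 6) = ((-10 + 5*(-5)) + ((-1)³)²)/(-1 + 2) = ((-10 - 25) + (-1)²)/1 = (-35 + 1)*1 = -34*1 = -34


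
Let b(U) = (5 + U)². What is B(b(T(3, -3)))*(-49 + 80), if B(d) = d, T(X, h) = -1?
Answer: 496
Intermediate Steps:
B(b(T(3, -3)))*(-49 + 80) = (5 - 1)²*(-49 + 80) = 4²*31 = 16*31 = 496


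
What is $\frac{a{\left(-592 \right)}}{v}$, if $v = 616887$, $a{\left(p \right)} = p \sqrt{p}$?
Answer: $- \frac{2368 i \sqrt{37}}{616887} \approx - 0.023349 i$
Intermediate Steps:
$a{\left(p \right)} = p^{\frac{3}{2}}$
$\frac{a{\left(-592 \right)}}{v} = \frac{\left(-592\right)^{\frac{3}{2}}}{616887} = - 2368 i \sqrt{37} \cdot \frac{1}{616887} = - \frac{2368 i \sqrt{37}}{616887}$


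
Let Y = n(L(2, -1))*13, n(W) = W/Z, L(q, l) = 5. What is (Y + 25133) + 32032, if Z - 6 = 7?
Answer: 57170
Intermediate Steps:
Z = 13 (Z = 6 + 7 = 13)
n(W) = W/13
Y = 5 (Y = ((1/13)*5)*13 = (5/13)*13 = 5)
(Y + 25133) + 32032 = (5 + 25133) + 32032 = 25138 + 32032 = 57170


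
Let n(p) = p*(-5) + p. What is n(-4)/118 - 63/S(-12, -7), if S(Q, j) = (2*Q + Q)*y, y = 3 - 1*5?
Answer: -349/472 ≈ -0.73941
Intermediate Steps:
n(p) = -4*p (n(p) = -5*p + p = -4*p)
y = -2 (y = 3 - 5 = -2)
S(Q, j) = -6*Q (S(Q, j) = (2*Q + Q)*(-2) = (3*Q)*(-2) = -6*Q)
n(-4)/118 - 63/S(-12, -7) = -4*(-4)/118 - 63/((-6*(-12))) = 16*(1/118) - 63/72 = 8/59 - 63*1/72 = 8/59 - 7/8 = -349/472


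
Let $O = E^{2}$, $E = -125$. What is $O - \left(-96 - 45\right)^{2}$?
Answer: $-4256$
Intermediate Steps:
$O = 15625$ ($O = \left(-125\right)^{2} = 15625$)
$O - \left(-96 - 45\right)^{2} = 15625 - \left(-96 - 45\right)^{2} = 15625 - \left(-141\right)^{2} = 15625 - 19881 = -4256$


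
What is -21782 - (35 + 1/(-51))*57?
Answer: -404190/17 ≈ -23776.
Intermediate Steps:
-21782 - (35 + 1/(-51))*57 = -21782 - (35 - 1/51)*57 = -21782 - 1784*57/51 = -21782 - 1*33896/17 = -21782 - 33896/17 = -404190/17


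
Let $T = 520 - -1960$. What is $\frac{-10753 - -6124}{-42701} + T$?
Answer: $\frac{105903109}{42701} \approx 2480.1$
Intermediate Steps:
$T = 2480$ ($T = 520 + 1960 = 2480$)
$\frac{-10753 - -6124}{-42701} + T = \frac{-10753 - -6124}{-42701} + 2480 = \left(-10753 + 6124\right) \left(- \frac{1}{42701}\right) + 2480 = \left(-4629\right) \left(- \frac{1}{42701}\right) + 2480 = \frac{4629}{42701} + 2480 = \frac{105903109}{42701}$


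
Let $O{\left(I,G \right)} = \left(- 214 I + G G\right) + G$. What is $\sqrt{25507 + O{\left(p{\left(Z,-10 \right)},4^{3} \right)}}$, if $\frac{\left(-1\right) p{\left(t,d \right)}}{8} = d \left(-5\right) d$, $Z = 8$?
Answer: $i \sqrt{826333} \approx 909.03 i$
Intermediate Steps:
$p{\left(t,d \right)} = 40 d^{2}$ ($p{\left(t,d \right)} = - 8 d \left(-5\right) d = - 8 - 5 d d = - 8 \left(- 5 d^{2}\right) = 40 d^{2}$)
$O{\left(I,G \right)} = G + G^{2} - 214 I$ ($O{\left(I,G \right)} = \left(- 214 I + G^{2}\right) + G = \left(G^{2} - 214 I\right) + G = G + G^{2} - 214 I$)
$\sqrt{25507 + O{\left(p{\left(Z,-10 \right)},4^{3} \right)}} = \sqrt{25507 + \left(4^{3} + \left(4^{3}\right)^{2} - 214 \cdot 40 \left(-10\right)^{2}\right)} = \sqrt{25507 + \left(64 + 64^{2} - 214 \cdot 40 \cdot 100\right)} = \sqrt{25507 + \left(64 + 4096 - 856000\right)} = \sqrt{25507 - 851840} = \sqrt{-826333} = i \sqrt{826333}$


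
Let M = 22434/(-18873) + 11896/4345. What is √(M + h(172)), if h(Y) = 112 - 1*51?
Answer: √5192757298384755/9111465 ≈ 7.9088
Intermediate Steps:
h(Y) = 61 (h(Y) = 112 - 51 = 61)
M = 42345826/27334395 (M = 22434*(-1/18873) + 11896*(1/4345) = -7478/6291 + 11896/4345 = 42345826/27334395 ≈ 1.5492)
√(M + h(172)) = √(42345826/27334395 + 61) = √(1709743921/27334395) = √5192757298384755/9111465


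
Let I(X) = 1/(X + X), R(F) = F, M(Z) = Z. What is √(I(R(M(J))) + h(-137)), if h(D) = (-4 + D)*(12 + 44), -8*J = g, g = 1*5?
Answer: 2*I*√49355/5 ≈ 88.864*I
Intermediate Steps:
g = 5
J = -5/8 (J = -⅛*5 = -5/8 ≈ -0.62500)
h(D) = -224 + 56*D (h(D) = (-4 + D)*56 = -224 + 56*D)
I(X) = 1/(2*X)
√(I(R(M(J))) + h(-137)) = √(1/(2*(-5/8)) + (-224 + 56*(-137))) = √((½)*(-8/5) + (-224 - 7672)) = √(-⅘ - 7896) = √(-39484/5) = 2*I*√49355/5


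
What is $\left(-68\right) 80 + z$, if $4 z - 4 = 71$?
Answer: $- \frac{21685}{4} \approx -5421.3$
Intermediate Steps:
$z = \frac{75}{4}$ ($z = 1 + \frac{1}{4} \cdot 71 = 1 + \frac{71}{4} = \frac{75}{4} \approx 18.75$)
$\left(-68\right) 80 + z = \left(-68\right) 80 + \frac{75}{4} = -5440 + \frac{75}{4} = - \frac{21685}{4}$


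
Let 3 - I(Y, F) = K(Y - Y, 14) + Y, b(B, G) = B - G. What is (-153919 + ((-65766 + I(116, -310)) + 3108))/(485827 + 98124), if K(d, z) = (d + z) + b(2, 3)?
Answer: -216703/583951 ≈ -0.37110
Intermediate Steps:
K(d, z) = -1 + d + z (K(d, z) = (d + z) + (2 - 1*3) = (d + z) + (2 - 3) = (d + z) - 1 = -1 + d + z)
I(Y, F) = -10 - Y (I(Y, F) = 3 - ((-1 + (Y - Y) + 14) + Y) = 3 - ((-1 + 0 + 14) + Y) = 3 - (13 + Y) = 3 + (-13 - Y) = -10 - Y)
(-153919 + ((-65766 + I(116, -310)) + 3108))/(485827 + 98124) = (-153919 + ((-65766 + (-10 - 1*116)) + 3108))/(485827 + 98124) = (-153919 + ((-65766 + (-10 - 116)) + 3108))/583951 = (-153919 + ((-65766 - 126) + 3108))*(1/583951) = (-153919 + (-65892 + 3108))*(1/583951) = (-153919 - 62784)*(1/583951) = -216703*1/583951 = -216703/583951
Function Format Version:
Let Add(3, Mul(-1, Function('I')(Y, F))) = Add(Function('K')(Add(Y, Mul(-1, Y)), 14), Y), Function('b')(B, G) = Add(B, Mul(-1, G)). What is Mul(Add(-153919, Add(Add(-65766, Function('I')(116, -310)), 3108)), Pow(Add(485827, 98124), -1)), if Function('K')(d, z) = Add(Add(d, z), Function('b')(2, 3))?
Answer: Rational(-216703, 583951) ≈ -0.37110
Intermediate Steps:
Function('K')(d, z) = Add(-1, d, z) (Function('K')(d, z) = Add(Add(d, z), Add(2, Mul(-1, 3))) = Add(Add(d, z), Add(2, -3)) = Add(Add(d, z), -1) = Add(-1, d, z))
Function('I')(Y, F) = Add(-10, Mul(-1, Y)) (Function('I')(Y, F) = Add(3, Mul(-1, Add(Add(-1, Add(Y, Mul(-1, Y)), 14), Y))) = Add(3, Mul(-1, Add(Add(-1, 0, 14), Y))) = Add(3, Mul(-1, Add(13, Y))) = Add(3, Add(-13, Mul(-1, Y))) = Add(-10, Mul(-1, Y)))
Mul(Add(-153919, Add(Add(-65766, Function('I')(116, -310)), 3108)), Pow(Add(485827, 98124), -1)) = Mul(Add(-153919, Add(Add(-65766, Add(-10, Mul(-1, 116))), 3108)), Pow(Add(485827, 98124), -1)) = Mul(Add(-153919, Add(Add(-65766, Add(-10, -116)), 3108)), Pow(583951, -1)) = Mul(Add(-153919, Add(Add(-65766, -126), 3108)), Rational(1, 583951)) = Mul(Add(-153919, Add(-65892, 3108)), Rational(1, 583951)) = Mul(Add(-153919, -62784), Rational(1, 583951)) = Mul(-216703, Rational(1, 583951)) = Rational(-216703, 583951)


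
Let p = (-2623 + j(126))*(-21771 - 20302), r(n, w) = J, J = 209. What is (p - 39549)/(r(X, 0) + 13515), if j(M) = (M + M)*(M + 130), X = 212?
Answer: -1301947723/6862 ≈ -1.8973e+5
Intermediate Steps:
j(M) = 2*M*(130 + M) (j(M) = (2*M)*(130 + M) = 2*M*(130 + M))
r(n, w) = 209
p = -2603855897 (p = (-2623 + 2*126*(130 + 126))*(-21771 - 20302) = (-2623 + 2*126*256)*(-42073) = (-2623 + 64512)*(-42073) = 61889*(-42073) = -2603855897)
(p - 39549)/(r(X, 0) + 13515) = (-2603855897 - 39549)/(209 + 13515) = -2603895446/13724 = -2603895446*1/13724 = -1301947723/6862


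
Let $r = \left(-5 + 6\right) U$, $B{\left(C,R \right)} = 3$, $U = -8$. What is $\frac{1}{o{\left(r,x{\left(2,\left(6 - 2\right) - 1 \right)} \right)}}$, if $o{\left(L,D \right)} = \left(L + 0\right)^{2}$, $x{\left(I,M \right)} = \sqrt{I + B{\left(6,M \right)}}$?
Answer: $\frac{1}{64} \approx 0.015625$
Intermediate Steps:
$x{\left(I,M \right)} = \sqrt{3 + I}$ ($x{\left(I,M \right)} = \sqrt{I + 3} = \sqrt{3 + I}$)
$r = -8$ ($r = \left(-5 + 6\right) \left(-8\right) = 1 \left(-8\right) = -8$)
$o{\left(L,D \right)} = L^{2}$
$\frac{1}{o{\left(r,x{\left(2,\left(6 - 2\right) - 1 \right)} \right)}} = \frac{1}{\left(-8\right)^{2}} = \frac{1}{64}$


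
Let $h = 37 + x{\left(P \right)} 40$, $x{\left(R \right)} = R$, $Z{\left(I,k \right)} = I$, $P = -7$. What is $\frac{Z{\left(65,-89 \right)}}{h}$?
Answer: $- \frac{65}{243} \approx -0.26749$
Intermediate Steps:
$h = -243$ ($h = 37 - 280 = -243$)
$\frac{Z{\left(65,-89 \right)}}{h} = \frac{65}{-243} = 65 \left(- \frac{1}{243}\right) = - \frac{65}{243}$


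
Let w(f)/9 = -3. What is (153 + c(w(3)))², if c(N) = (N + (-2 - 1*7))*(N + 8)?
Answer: 700569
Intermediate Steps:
w(f) = -27 (w(f) = 9*(-3) = -27)
c(N) = (-9 + N)*(8 + N) (c(N) = (N + (-2 - 7))*(8 + N) = (N - 9)*(8 + N) = (-9 + N)*(8 + N))
(153 + c(w(3)))² = (153 + (-72 + (-27)² - 1*(-27)))² = (153 + (-72 + 729 + 27))² = (153 + 684)² = 837² = 700569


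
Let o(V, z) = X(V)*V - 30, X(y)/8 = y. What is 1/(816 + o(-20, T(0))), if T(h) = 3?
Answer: 1/3986 ≈ 0.00025088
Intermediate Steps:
X(y) = 8*y
o(V, z) = -30 + 8*V² (o(V, z) = (8*V)*V - 30 = 8*V² - 30 = -30 + 8*V²)
1/(816 + o(-20, T(0))) = 1/(816 + (-30 + 8*(-20)²)) = 1/(816 + (-30 + 8*400)) = 1/(816 + (-30 + 3200)) = 1/(816 + 3170) = 1/3986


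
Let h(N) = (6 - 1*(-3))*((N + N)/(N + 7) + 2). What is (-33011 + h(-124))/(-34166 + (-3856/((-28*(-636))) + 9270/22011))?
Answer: 3500480447541/3627008482409 ≈ 0.96511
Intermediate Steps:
h(N) = 18 + 18*N/(7 + N) (h(N) = (6 + 3)*((2*N)/(7 + N) + 2) = 9*(2*N/(7 + N) + 2) = 9*(2 + 2*N/(7 + N)) = 18 + 18*N/(7 + N))
(-33011 + h(-124))/(-34166 + (-3856/((-28*(-636))) + 9270/22011)) = (-33011 + 18*(7 + 2*(-124))/(7 - 124))/(-34166 + (-3856/((-28*(-636))) + 9270/22011)) = (-33011 + 18*(7 - 248)/(-117))/(-34166 + (-3856/17808 + 9270*(1/22011))) = (-33011 + 18*(-1/117)*(-241))/(-34166 + (-3856*1/17808 + 3090/7337)) = (-33011 + 482/13)/(-34166 + (-241/1113 + 3090/7337)) = -428661/(13*(-34166 + 1670953/8166081)) = -428661/(13*(-279000652493/8166081)) = -428661/13*(-8166081/279000652493) = 3500480447541/3627008482409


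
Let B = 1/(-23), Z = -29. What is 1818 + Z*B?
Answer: 41843/23 ≈ 1819.3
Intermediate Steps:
B = -1/23 ≈ -0.043478
1818 + Z*B = 1818 - 29*(-1/23) = 1818 + 29/23 = 41843/23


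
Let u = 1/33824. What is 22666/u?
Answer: 766654784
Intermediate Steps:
u = 1/33824 ≈ 2.9565e-5
22666/u = 22666/(1/33824) = 22666*33824 = 766654784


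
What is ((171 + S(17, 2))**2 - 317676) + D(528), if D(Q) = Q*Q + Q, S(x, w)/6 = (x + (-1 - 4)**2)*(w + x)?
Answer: 24553317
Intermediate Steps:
S(x, w) = 6*(25 + x)*(w + x) (S(x, w) = 6*((x + (-1 - 4)**2)*(w + x)) = 6*((x + (-5)**2)*(w + x)) = 6*((x + 25)*(w + x)) = 6*((25 + x)*(w + x)) = 6*(25 + x)*(w + x))
D(Q) = Q + Q**2 (D(Q) = Q**2 + Q = Q + Q**2)
((171 + S(17, 2))**2 - 317676) + D(528) = ((171 + (6*17**2 + 150*2 + 150*17 + 6*2*17))**2 - 317676) + 528*(1 + 528) = ((171 + (6*289 + 300 + 2550 + 204))**2 - 317676) + 528*529 = ((171 + (1734 + 300 + 2550 + 204))**2 - 317676) + 279312 = ((171 + 4788)**2 - 317676) + 279312 = (4959**2 - 317676) + 279312 = (24591681 - 317676) + 279312 = 24274005 + 279312 = 24553317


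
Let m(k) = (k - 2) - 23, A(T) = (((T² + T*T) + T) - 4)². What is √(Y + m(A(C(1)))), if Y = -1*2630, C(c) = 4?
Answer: I*√1631 ≈ 40.386*I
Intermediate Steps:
Y = -2630
A(T) = (-4 + T + 2*T²)² (A(T) = (((T² + T²) + T) - 4)² = ((2*T² + T) - 4)² = ((T + 2*T²) - 4)² = (-4 + T + 2*T²)²)
m(k) = -25 + k (m(k) = (-2 + k) - 23 = -25 + k)
√(Y + m(A(C(1)))) = √(-2630 + (-25 + (-4 + 4 + 2*4²)²)) = √(-2630 + (-25 + (-4 + 4 + 2*16)²)) = √(-2630 + (-25 + (-4 + 4 + 32)²)) = √(-2630 + (-25 + 32²)) = √(-2630 + (-25 + 1024)) = √(-2630 + 999) = √(-1631) = I*√1631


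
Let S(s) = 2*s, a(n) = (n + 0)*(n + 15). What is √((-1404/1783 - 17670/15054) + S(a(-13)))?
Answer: I*√1079905365809205/4473547 ≈ 7.3458*I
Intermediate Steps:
a(n) = n*(15 + n)
√((-1404/1783 - 17670/15054) + S(a(-13))) = √((-1404/1783 - 17670/15054) + 2*(-13*(15 - 13))) = √((-1404*1/1783 - 17670*1/15054) + 2*(-13*2)) = √((-1404/1783 - 2945/2509) + 2*(-26)) = √(-8773571/4473547 - 52) = √(-241398015/4473547) = I*√1079905365809205/4473547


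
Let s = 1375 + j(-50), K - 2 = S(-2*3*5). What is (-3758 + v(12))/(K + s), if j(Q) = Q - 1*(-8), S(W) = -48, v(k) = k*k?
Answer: -278/99 ≈ -2.8081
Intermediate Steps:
v(k) = k**2
j(Q) = 8 + Q (j(Q) = Q + 8 = 8 + Q)
K = -46 (K = 2 - 48 = -46)
s = 1333 (s = 1375 + (8 - 50) = 1375 - 42 = 1333)
(-3758 + v(12))/(K + s) = (-3758 + 12**2)/(-46 + 1333) = (-3758 + 144)/1287 = -3614*1/1287 = -278/99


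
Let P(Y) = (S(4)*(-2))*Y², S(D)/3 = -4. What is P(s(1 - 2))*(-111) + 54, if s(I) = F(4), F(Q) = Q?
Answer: -42570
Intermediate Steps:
S(D) = -12 (S(D) = 3*(-4) = -12)
s(I) = 4
P(Y) = 24*Y² (P(Y) = (-12*(-2))*Y² = 24*Y²)
P(s(1 - 2))*(-111) + 54 = (24*4²)*(-111) + 54 = (24*16)*(-111) + 54 = 384*(-111) + 54 = -42624 + 54 = -42570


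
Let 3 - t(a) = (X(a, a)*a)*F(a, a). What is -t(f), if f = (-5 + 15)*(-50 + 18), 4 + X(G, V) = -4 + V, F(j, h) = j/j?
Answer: 104957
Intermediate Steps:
F(j, h) = 1
X(G, V) = -8 + V (X(G, V) = -4 + (-4 + V) = -8 + V)
f = -320 (f = 10*(-32) = -320)
t(a) = 3 - a*(-8 + a) (t(a) = 3 - (-8 + a)*a = 3 - a*(-8 + a))
-t(f) = -(3 - 1*(-320)*(-8 - 320)) = -(3 - 1*(-320)*(-328)) = -(3 - 104960) = -1*(-104957) = 104957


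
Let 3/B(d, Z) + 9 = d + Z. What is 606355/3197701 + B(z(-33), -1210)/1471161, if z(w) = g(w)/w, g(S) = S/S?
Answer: 11961739752815647/63081969319545436 ≈ 0.18962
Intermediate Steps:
g(S) = 1
z(w) = 1/w
B(d, Z) = 3/(-9 + Z + d) (B(d, Z) = 3/(-9 + (d + Z)) = 3/(-9 + (Z + d)) = 3/(-9 + Z + d))
606355/3197701 + B(z(-33), -1210)/1471161 = 606355/3197701 + (3/(-9 - 1210 + 1/(-33)))/1471161 = 606355*(1/3197701) + (3/(-9 - 1210 - 1/33))*(1/1471161) = 606355/3197701 + (3/(-40228/33))*(1/1471161) = 606355/3197701 + (3*(-33/40228))*(1/1471161) = 606355/3197701 - 99/40228*1/1471161 = 606355/3197701 - 33/19727288236 = 11961739752815647/63081969319545436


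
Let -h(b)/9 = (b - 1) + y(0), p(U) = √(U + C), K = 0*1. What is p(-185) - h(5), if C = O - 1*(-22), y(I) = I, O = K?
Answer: 36 + I*√163 ≈ 36.0 + 12.767*I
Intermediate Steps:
K = 0
O = 0
C = 22 (C = 0 - 1*(-22) = 0 + 22 = 22)
p(U) = √(22 + U) (p(U) = √(U + 22) = √(22 + U))
h(b) = 9 - 9*b (h(b) = -9*((b - 1) + 0) = -9*((-1 + b) + 0) = -9*(-1 + b) = 9 - 9*b)
p(-185) - h(5) = √(22 - 185) - (9 - 9*5) = √(-163) - (9 - 45) = I*√163 - 1*(-36) = I*√163 + 36 = 36 + I*√163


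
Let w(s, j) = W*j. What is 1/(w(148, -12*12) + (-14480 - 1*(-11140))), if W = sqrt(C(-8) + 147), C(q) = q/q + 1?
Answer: -835/2016484 + 9*sqrt(149)/504121 ≈ -0.00019617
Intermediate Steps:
C(q) = 2 (C(q) = 1 + 1 = 2)
W = sqrt(149) (W = sqrt(2 + 147) = sqrt(149) ≈ 12.207)
w(s, j) = j*sqrt(149) (w(s, j) = sqrt(149)*j = j*sqrt(149))
1/(w(148, -12*12) + (-14480 - 1*(-11140))) = 1/((-12*12)*sqrt(149) + (-14480 - 1*(-11140))) = 1/(-144*sqrt(149) + (-14480 + 11140)) = 1/(-144*sqrt(149) - 3340) = 1/(-3340 - 144*sqrt(149))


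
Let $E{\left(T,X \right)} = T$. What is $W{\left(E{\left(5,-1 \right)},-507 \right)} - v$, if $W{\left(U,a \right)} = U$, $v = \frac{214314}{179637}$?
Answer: $\frac{227957}{59879} \approx 3.807$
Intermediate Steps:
$v = \frac{71438}{59879}$ ($v = 214314 \cdot \frac{1}{179637} = \frac{71438}{59879} \approx 1.193$)
$W{\left(E{\left(5,-1 \right)},-507 \right)} - v = 5 - \frac{71438}{59879} = \frac{227957}{59879}$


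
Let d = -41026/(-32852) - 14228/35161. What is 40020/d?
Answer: 1540915635448/32503231 ≈ 47408.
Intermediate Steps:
d = 487548465/577554586 (d = -41026*(-1/32852) - 14228*1/35161 = 20513/16426 - 14228/35161 = 487548465/577554586 ≈ 0.84416)
40020/d = 40020/(487548465/577554586) = 40020*(577554586/487548465) = 1540915635448/32503231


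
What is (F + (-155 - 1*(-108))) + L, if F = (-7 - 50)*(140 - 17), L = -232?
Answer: -7290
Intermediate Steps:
F = -7011 (F = -57*123 = -7011)
(F + (-155 - 1*(-108))) + L = (-7011 + (-155 - 1*(-108))) - 232 = (-7011 + (-155 + 108)) - 232 = (-7011 - 47) - 232 = -7058 - 232 = -7290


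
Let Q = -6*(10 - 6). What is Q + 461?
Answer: 437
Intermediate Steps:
Q = -24 (Q = -6*4 = -24)
Q + 461 = -24 + 461 = 437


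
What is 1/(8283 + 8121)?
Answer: 1/16404 ≈ 6.0961e-5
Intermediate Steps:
1/(8283 + 8121) = 1/16404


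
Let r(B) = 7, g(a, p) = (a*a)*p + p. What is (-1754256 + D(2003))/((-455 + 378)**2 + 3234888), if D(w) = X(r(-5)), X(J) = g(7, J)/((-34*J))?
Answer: -29822377/55093889 ≈ -0.54130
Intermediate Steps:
g(a, p) = p + p*a**2 (g(a, p) = a**2*p + p = p*a**2 + p = p + p*a**2)
X(J) = -25/17 (X(J) = (J*(1 + 7**2))/((-34*J)) = (J*(1 + 49))*(-1/(34*J)) = (J*50)*(-1/(34*J)) = (50*J)*(-1/(34*J)) = -25/17)
D(w) = -25/17
(-1754256 + D(2003))/((-455 + 378)**2 + 3234888) = (-1754256 - 25/17)/((-455 + 378)**2 + 3234888) = -29822377/(17*((-77)**2 + 3234888)) = -29822377/(17*(5929 + 3234888)) = -29822377/17/3240817 = -29822377/17*1/3240817 = -29822377/55093889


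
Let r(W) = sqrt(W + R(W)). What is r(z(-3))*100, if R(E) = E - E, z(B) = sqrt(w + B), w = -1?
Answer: 100 + 100*I ≈ 100.0 + 100.0*I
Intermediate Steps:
z(B) = sqrt(-1 + B)
R(E) = 0
r(W) = sqrt(W) (r(W) = sqrt(W + 0) = sqrt(W))
r(z(-3))*100 = sqrt(sqrt(-1 - 3))*100 = sqrt(sqrt(-4))*100 = sqrt(2*I)*100 = (1 + I)*100 = 100 + 100*I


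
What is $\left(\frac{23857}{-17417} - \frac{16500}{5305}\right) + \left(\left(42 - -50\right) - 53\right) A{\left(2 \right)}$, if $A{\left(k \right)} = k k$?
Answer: $\frac{2800003795}{18479437} \approx 151.52$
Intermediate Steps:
$A{\left(k \right)} = k^{2}$
$\left(\frac{23857}{-17417} - \frac{16500}{5305}\right) + \left(\left(42 - -50\right) - 53\right) A{\left(2 \right)} = \left(\frac{23857}{-17417} - \frac{16500}{5305}\right) + \left(\left(42 - -50\right) - 53\right) 2^{2} = \left(23857 \left(- \frac{1}{17417}\right) - \frac{3300}{1061}\right) + \left(\left(42 + 50\right) - 53\right) 4 = \left(- \frac{23857}{17417} - \frac{3300}{1061}\right) + \left(92 - 53\right) 4 = - \frac{82788377}{18479437} + 39 \cdot 4 = - \frac{82788377}{18479437} + 156 = \frac{2800003795}{18479437}$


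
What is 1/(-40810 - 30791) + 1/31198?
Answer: 40403/2233807998 ≈ 1.8087e-5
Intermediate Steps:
1/(-40810 - 30791) + 1/31198 = 1/(-71601) + 1/31198 = -1/71601 + 1/31198 = 40403/2233807998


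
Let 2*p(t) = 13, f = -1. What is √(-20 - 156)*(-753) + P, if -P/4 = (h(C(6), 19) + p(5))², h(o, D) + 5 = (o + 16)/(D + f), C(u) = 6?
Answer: -2401/81 - 3012*I*√11 ≈ -29.642 - 9989.7*I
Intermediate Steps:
p(t) = 13/2 (p(t) = (½)*13 = 13/2)
h(o, D) = -5 + (16 + o)/(-1 + D) (h(o, D) = -5 + (o + 16)/(D - 1) = -5 + (16 + o)/(-1 + D))
P = -2401/81 (P = -4*((21 + 6 - 5*19)/(-1 + 19) + 13/2)² = -4*((21 + 6 - 95)/18 + 13/2)² = -4*((1/18)*(-68) + 13/2)² = -4*(-34/9 + 13/2)² = -4*(49/18)² = -4*2401/324 = -2401/81 ≈ -29.642)
√(-20 - 156)*(-753) + P = √(-20 - 156)*(-753) - 2401/81 = √(-176)*(-753) - 2401/81 = (4*I*√11)*(-753) - 2401/81 = -3012*I*√11 - 2401/81 = -2401/81 - 3012*I*√11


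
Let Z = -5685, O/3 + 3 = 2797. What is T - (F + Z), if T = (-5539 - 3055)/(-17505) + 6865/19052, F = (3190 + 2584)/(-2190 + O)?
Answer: 18116858578097/3186828040 ≈ 5684.9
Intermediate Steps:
O = 8382 (O = -9 + 3*2797 = -9 + 8391 = 8382)
F = 2887/3096 (F = (3190 + 2584)/(-2190 + 8382) = 5774/6192 = 5774*(1/6192) = 2887/3096 ≈ 0.93249)
T = 283904713/333505260 (T = -8594*(-1/17505) + 6865*(1/19052) = 8594/17505 + 6865/19052 = 283904713/333505260 ≈ 0.85128)
T - (F + Z) = 283904713/333505260 - (2887/3096 - 5685) = 283904713/333505260 - 1*(-17597873/3096) = 283904713/333505260 + 17597873/3096 = 18116858578097/3186828040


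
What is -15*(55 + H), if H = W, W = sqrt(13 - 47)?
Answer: -825 - 15*I*sqrt(34) ≈ -825.0 - 87.464*I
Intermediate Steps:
W = I*sqrt(34) (W = sqrt(-34) = I*sqrt(34) ≈ 5.8309*I)
H = I*sqrt(34) ≈ 5.8309*I
-15*(55 + H) = -15*(55 + I*sqrt(34)) = -825 - 15*I*sqrt(34)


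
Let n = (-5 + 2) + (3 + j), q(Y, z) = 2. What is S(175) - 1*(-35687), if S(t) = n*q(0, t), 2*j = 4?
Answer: 35691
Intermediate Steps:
j = 2 (j = (½)*4 = 2)
n = 2 (n = (-5 + 2) + (3 + 2) = -3 + 5 = 2)
S(t) = 4 (S(t) = 2*2 = 4)
S(175) - 1*(-35687) = 4 - 1*(-35687) = 4 + 35687 = 35691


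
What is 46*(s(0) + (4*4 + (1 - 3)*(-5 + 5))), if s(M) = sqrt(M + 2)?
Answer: 736 + 46*sqrt(2) ≈ 801.05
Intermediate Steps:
s(M) = sqrt(2 + M)
46*(s(0) + (4*4 + (1 - 3)*(-5 + 5))) = 46*(sqrt(2 + 0) + (4*4 + (1 - 3)*(-5 + 5))) = 46*(sqrt(2) + (16 - 2*0)) = 46*(sqrt(2) + (16 + 0)) = 46*(sqrt(2) + 16) = 46*(16 + sqrt(2)) = 736 + 46*sqrt(2)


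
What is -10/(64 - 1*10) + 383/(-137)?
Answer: -11026/3699 ≈ -2.9808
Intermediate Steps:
-10/(64 - 1*10) + 383/(-137) = -10/(64 - 10) + 383*(-1/137) = -10/54 - 383/137 = -10*1/54 - 383/137 = -5/27 - 383/137 = -11026/3699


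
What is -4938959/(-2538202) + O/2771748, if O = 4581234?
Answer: 2954907450/821108347 ≈ 3.5987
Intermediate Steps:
-4938959/(-2538202) + O/2771748 = -4938959/(-2538202) + 4581234/2771748 = -4938959*(-1/2538202) + 4581234*(1/2771748) = 290527/149306 + 36359/21998 = 2954907450/821108347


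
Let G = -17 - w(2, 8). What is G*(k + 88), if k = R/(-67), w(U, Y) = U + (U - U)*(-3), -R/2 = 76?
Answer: -114912/67 ≈ -1715.1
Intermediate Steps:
R = -152 (R = -2*76 = -152)
w(U, Y) = U (w(U, Y) = U + 0*(-3) = U + 0 = U)
G = -19 (G = -17 - 1*2 = -17 - 2 = -19)
k = 152/67 (k = -152/(-67) = -152*(-1/67) = 152/67 ≈ 2.2687)
G*(k + 88) = -19*(152/67 + 88) = -19*6048/67 = -114912/67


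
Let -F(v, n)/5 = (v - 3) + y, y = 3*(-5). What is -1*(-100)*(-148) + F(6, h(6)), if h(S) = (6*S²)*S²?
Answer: -14740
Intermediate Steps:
y = -15
h(S) = 6*S⁴
F(v, n) = 90 - 5*v (F(v, n) = -5*((v - 3) - 15) = -5*((-3 + v) - 15) = -5*(-18 + v) = 90 - 5*v)
-1*(-100)*(-148) + F(6, h(6)) = -1*(-100)*(-148) + (90 - 5*6) = 100*(-148) + (90 - 30) = -14800 + 60 = -14740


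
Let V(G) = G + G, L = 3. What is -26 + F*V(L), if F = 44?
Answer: 238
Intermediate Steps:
V(G) = 2*G
-26 + F*V(L) = -26 + 44*(2*3) = -26 + 44*6 = -26 + 264 = 238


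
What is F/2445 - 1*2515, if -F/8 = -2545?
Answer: -1225763/489 ≈ -2506.7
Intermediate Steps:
F = 20360 (F = -8*(-2545) = 20360)
F/2445 - 1*2515 = 20360/2445 - 1*2515 = 20360*(1/2445) - 2515 = 4072/489 - 2515 = -1225763/489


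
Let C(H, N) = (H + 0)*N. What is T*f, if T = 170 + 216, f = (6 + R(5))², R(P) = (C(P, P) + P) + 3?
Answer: 587106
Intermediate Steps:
C(H, N) = H*N
R(P) = 3 + P + P² (R(P) = (P*P + P) + 3 = (P² + P) + 3 = (P + P²) + 3 = 3 + P + P²)
f = 1521 (f = (6 + (3 + 5 + 5²))² = (6 + (3 + 5 + 25))² = (6 + 33)² = 39² = 1521)
T = 386
T*f = 386*1521 = 587106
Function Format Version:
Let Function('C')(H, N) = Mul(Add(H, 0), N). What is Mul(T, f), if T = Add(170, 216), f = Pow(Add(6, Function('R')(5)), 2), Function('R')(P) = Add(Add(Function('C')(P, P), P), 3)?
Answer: 587106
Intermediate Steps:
Function('C')(H, N) = Mul(H, N)
Function('R')(P) = Add(3, P, Pow(P, 2)) (Function('R')(P) = Add(Add(Mul(P, P), P), 3) = Add(Add(Pow(P, 2), P), 3) = Add(Add(P, Pow(P, 2)), 3) = Add(3, P, Pow(P, 2)))
f = 1521 (f = Pow(Add(6, Add(3, 5, Pow(5, 2))), 2) = Pow(Add(6, Add(3, 5, 25)), 2) = Pow(Add(6, 33), 2) = Pow(39, 2) = 1521)
T = 386
Mul(T, f) = Mul(386, 1521) = 587106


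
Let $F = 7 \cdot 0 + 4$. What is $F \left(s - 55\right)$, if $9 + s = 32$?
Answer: $-128$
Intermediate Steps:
$s = 23$ ($s = -9 + 32 = 23$)
$F = 4$ ($F = 0 + 4 = 4$)
$F \left(s - 55\right) = 4 \left(23 - 55\right) = 4 \left(-32\right) = -128$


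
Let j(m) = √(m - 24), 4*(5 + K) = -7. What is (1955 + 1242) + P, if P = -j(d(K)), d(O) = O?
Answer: 3197 - I*√123/2 ≈ 3197.0 - 5.5453*I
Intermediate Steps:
K = -27/4 (K = -5 + (¼)*(-7) = -5 - 7/4 = -27/4 ≈ -6.7500)
j(m) = √(-24 + m)
P = -I*√123/2 (P = -√(-24 - 27/4) = -√(-123/4) = -I*√123/2 ≈ -5.5453*I)
(1955 + 1242) + P = (1955 + 1242) - I*√123/2 = 3197 - I*√123/2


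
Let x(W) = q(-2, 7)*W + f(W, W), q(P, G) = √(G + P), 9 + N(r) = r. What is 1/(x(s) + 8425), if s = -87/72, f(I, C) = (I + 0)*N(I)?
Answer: 559861056/4723734837389 + 400896*√5/23618674186945 ≈ 0.00011856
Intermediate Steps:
N(r) = -9 + r
f(I, C) = I*(-9 + I) (f(I, C) = (I + 0)*(-9 + I) = I*(-9 + I))
s = -29/24 (s = -87*1/72 = -29/24 ≈ -1.2083)
x(W) = W*√5 + W*(-9 + W) (x(W) = √(7 - 2)*W + W*(-9 + W) = √5*W + W*(-9 + W) = W*√5 + W*(-9 + W))
1/(x(s) + 8425) = 1/(-29*(-9 - 29/24 + √5)/24 + 8425) = 1/(-29*(-245/24 + √5)/24 + 8425) = 1/((7105/576 - 29*√5/24) + 8425) = 1/(4859905/576 - 29*√5/24)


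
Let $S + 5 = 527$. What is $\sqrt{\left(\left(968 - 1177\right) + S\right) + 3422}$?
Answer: $3 \sqrt{415} \approx 61.115$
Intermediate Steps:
$S = 522$ ($S = -5 + 527 = 522$)
$\sqrt{\left(\left(968 - 1177\right) + S\right) + 3422} = \sqrt{\left(\left(968 - 1177\right) + 522\right) + 3422} = \sqrt{\left(-209 + 522\right) + 3422} = \sqrt{313 + 3422} = \sqrt{3735} = 3 \sqrt{415}$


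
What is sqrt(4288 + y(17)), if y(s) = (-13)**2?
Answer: sqrt(4457) ≈ 66.761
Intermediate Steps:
y(s) = 169
sqrt(4288 + y(17)) = sqrt(4288 + 169) = sqrt(4457)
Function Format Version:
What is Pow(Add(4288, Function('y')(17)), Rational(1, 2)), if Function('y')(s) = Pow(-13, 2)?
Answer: Pow(4457, Rational(1, 2)) ≈ 66.761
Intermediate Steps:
Function('y')(s) = 169
Pow(Add(4288, Function('y')(17)), Rational(1, 2)) = Pow(Add(4288, 169), Rational(1, 2)) = Pow(4457, Rational(1, 2))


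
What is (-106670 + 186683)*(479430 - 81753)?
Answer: 31819329801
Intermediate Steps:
(-106670 + 186683)*(479430 - 81753) = 80013*397677 = 31819329801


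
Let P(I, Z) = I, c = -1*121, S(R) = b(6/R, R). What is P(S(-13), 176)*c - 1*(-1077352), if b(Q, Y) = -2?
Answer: 1077594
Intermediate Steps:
S(R) = -2
c = -121
P(S(-13), 176)*c - 1*(-1077352) = -2*(-121) - 1*(-1077352) = 242 + 1077352 = 1077594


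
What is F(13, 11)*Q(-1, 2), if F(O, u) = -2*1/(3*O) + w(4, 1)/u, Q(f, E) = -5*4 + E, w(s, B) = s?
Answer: -804/143 ≈ -5.6224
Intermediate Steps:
Q(f, E) = -20 + E
F(O, u) = 4/u - 2/(3*O) (F(O, u) = -2*1/(3*O) + 4/u = -2/(3*O) + 4/u = 4/u - 2/(3*O))
F(13, 11)*Q(-1, 2) = (4/11 - ⅔/13)*(-20 + 2) = (4*(1/11) - ⅔*1/13)*(-18) = (4/11 - 2/39)*(-18) = (134/429)*(-18) = -804/143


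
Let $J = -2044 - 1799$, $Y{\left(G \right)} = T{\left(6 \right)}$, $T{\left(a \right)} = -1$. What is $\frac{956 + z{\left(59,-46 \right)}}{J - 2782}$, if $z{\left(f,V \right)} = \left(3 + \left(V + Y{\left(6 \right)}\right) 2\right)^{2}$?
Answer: $- \frac{9237}{6625} \approx -1.3943$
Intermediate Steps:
$Y{\left(G \right)} = -1$
$z{\left(f,V \right)} = \left(1 + 2 V\right)^{2}$ ($z{\left(f,V \right)} = \left(3 + \left(V - 1\right) 2\right)^{2} = \left(3 + \left(-1 + V\right) 2\right)^{2} = \left(3 + \left(-2 + 2 V\right)\right)^{2} = \left(1 + 2 V\right)^{2}$)
$J = -3843$ ($J = -2044 - 1799 = -3843$)
$\frac{956 + z{\left(59,-46 \right)}}{J - 2782} = \frac{956 + \left(1 + 2 \left(-46\right)\right)^{2}}{-3843 - 2782} = \frac{956 + \left(1 - 92\right)^{2}}{-6625} = \left(956 + \left(-91\right)^{2}\right) \left(- \frac{1}{6625}\right) = \left(956 + 8281\right) \left(- \frac{1}{6625}\right) = 9237 \left(- \frac{1}{6625}\right) = - \frac{9237}{6625}$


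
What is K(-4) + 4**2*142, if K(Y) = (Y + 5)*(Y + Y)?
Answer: 2264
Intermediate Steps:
K(Y) = 2*Y*(5 + Y) (K(Y) = (5 + Y)*(2*Y) = 2*Y*(5 + Y))
K(-4) + 4**2*142 = 2*(-4)*(5 - 4) + 4**2*142 = 2*(-4)*1 + 16*142 = -8 + 2272 = 2264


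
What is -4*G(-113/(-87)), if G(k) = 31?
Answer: -124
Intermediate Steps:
-4*G(-113/(-87)) = -4*31 = -124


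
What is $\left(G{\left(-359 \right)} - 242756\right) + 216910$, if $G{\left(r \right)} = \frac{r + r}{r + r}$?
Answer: $-25845$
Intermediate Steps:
$G{\left(r \right)} = 1$ ($G{\left(r \right)} = \frac{2 r}{2 r} = 2 r \frac{1}{2 r} = 1$)
$\left(G{\left(-359 \right)} - 242756\right) + 216910 = \left(1 - 242756\right) + 216910 = -242755 + 216910 = -25845$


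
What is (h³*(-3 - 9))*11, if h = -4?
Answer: 8448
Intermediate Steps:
(h³*(-3 - 9))*11 = ((-4)³*(-3 - 9))*11 = -64*(-12)*11 = 768*11 = 8448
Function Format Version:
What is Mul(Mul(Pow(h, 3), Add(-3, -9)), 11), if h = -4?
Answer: 8448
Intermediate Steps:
Mul(Mul(Pow(h, 3), Add(-3, -9)), 11) = Mul(Mul(Pow(-4, 3), Add(-3, -9)), 11) = Mul(Mul(-64, -12), 11) = Mul(768, 11) = 8448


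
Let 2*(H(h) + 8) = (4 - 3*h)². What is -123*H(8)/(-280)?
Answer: 2952/35 ≈ 84.343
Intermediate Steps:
H(h) = -8 + (4 - 3*h)²/2
-123*H(8)/(-280) = -123*(-8 + (-4 + 3*8)²/2)/(-280) = -123*(-8 + (-4 + 24)²/2)*(-1)/280 = -123*(-8 + (½)*20²)*(-1)/280 = -123*(-8 + (½)*400)*(-1)/280 = -123*(-8 + 200)*(-1)/280 = -23616*(-1)/280 = -123*(-24/35) = 2952/35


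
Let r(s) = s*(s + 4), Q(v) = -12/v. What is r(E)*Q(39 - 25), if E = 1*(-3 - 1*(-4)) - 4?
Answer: 18/7 ≈ 2.5714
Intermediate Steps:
E = -3 (E = 1*(-3 + 4) - 4 = 1*1 - 4 = 1 - 4 = -3)
r(s) = s*(4 + s)
r(E)*Q(39 - 25) = (-3*(4 - 3))*(-12/(39 - 25)) = (-3*1)*(-12/14) = -(-36)/14 = -3*(-6/7) = 18/7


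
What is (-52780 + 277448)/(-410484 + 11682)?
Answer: -112334/199401 ≈ -0.56336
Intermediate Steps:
(-52780 + 277448)/(-410484 + 11682) = 224668/(-398802) = 224668*(-1/398802) = -112334/199401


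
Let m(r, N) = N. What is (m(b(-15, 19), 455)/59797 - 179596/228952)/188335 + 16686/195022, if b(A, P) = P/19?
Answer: 5377695274372256987/62856253703839750910 ≈ 0.085555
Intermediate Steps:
b(A, P) = P/19 (b(A, P) = P*(1/19) = P/19)
(m(b(-15, 19), 455)/59797 - 179596/228952)/188335 + 16686/195022 = (455/59797 - 179596/228952)/188335 + 16686/195022 = (455*(1/59797) - 179596*1/228952)*(1/188335) + 16686*(1/195022) = (455/59797 - 44899/57238)*(1/188335) + 8343/97511 = -2658782213/3422660686*1/188335 + 8343/97511 = -2658782213/644606800297810 + 8343/97511 = 5377695274372256987/62856253703839750910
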